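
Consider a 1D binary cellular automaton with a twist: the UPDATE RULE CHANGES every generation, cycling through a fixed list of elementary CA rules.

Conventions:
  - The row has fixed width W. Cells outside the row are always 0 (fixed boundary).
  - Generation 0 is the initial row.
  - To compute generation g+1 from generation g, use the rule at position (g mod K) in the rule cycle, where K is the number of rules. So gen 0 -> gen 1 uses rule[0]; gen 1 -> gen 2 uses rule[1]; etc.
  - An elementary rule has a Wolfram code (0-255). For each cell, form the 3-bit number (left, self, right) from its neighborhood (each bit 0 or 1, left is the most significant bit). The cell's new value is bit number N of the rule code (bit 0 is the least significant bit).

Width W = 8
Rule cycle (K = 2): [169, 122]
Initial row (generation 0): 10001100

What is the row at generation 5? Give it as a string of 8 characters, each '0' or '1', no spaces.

Answer: 00111100

Derivation:
Gen 0: 10001100
Gen 1 (rule 169): 00101001
Gen 2 (rule 122): 01010110
Gen 3 (rule 169): 00101100
Gen 4 (rule 122): 01011110
Gen 5 (rule 169): 00111100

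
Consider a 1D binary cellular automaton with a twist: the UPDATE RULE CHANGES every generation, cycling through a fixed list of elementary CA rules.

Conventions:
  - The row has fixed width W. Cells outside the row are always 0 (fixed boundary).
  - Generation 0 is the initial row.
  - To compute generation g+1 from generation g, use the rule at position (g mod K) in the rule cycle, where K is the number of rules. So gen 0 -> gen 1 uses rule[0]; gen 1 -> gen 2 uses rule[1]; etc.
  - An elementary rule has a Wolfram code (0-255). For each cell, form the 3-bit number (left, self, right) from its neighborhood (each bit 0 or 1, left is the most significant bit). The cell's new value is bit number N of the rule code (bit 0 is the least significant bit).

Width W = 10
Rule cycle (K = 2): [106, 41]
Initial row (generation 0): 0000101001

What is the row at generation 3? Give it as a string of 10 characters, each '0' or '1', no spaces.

Answer: 1101000000

Derivation:
Gen 0: 0000101001
Gen 1 (rule 106): 0001010010
Gen 2 (rule 41): 1100100000
Gen 3 (rule 106): 1101000000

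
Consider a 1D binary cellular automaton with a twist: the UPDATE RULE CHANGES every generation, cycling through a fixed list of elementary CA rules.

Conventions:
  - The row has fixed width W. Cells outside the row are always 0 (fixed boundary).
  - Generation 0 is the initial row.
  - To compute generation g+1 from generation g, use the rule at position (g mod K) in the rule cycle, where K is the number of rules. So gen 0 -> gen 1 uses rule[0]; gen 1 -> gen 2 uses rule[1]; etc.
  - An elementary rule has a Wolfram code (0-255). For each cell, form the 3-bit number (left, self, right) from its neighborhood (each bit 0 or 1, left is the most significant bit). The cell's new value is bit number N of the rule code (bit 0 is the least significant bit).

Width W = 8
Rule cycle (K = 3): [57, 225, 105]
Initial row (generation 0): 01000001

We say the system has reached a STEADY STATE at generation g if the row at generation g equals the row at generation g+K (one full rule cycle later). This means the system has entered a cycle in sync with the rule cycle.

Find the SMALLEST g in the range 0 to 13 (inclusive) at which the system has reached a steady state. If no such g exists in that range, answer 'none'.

Answer: 3

Derivation:
Gen 0: 01000001
Gen 1 (rule 57): 00111100
Gen 2 (rule 225): 10011101
Gen 3 (rule 105): 00010110
Gen 4 (rule 57): 11001101
Gen 5 (rule 225): 01000110
Gen 6 (rule 105): 00010110
Gen 7 (rule 57): 11001101
Gen 8 (rule 225): 01000110
Gen 9 (rule 105): 00010110
Gen 10 (rule 57): 11001101
Gen 11 (rule 225): 01000110
Gen 12 (rule 105): 00010110
Gen 13 (rule 57): 11001101
Gen 14 (rule 225): 01000110
Gen 15 (rule 105): 00010110
Gen 16 (rule 57): 11001101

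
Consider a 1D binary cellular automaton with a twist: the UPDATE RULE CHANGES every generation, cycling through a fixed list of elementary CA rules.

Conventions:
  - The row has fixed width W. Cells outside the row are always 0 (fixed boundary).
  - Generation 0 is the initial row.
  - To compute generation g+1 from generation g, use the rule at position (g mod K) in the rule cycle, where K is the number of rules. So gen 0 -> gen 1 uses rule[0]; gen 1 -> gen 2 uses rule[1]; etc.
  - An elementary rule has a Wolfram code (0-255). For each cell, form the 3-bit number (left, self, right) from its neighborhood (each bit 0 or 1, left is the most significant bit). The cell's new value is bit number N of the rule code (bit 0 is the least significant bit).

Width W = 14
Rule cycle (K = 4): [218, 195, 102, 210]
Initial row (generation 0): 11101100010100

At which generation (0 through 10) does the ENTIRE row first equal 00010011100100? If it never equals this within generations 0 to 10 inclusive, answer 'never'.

Gen 0: 11101100010100
Gen 1 (rule 218): 11101110100010
Gen 2 (rule 195): 01100110001100
Gen 3 (rule 102): 10101010010100
Gen 4 (rule 210): 00000001100010
Gen 5 (rule 218): 00000011110101
Gen 6 (rule 195): 11111101110000
Gen 7 (rule 102): 00000110010000
Gen 8 (rule 210): 00001011101000
Gen 9 (rule 218): 00010011100100
Gen 10 (rule 195): 11100101101001

Answer: 9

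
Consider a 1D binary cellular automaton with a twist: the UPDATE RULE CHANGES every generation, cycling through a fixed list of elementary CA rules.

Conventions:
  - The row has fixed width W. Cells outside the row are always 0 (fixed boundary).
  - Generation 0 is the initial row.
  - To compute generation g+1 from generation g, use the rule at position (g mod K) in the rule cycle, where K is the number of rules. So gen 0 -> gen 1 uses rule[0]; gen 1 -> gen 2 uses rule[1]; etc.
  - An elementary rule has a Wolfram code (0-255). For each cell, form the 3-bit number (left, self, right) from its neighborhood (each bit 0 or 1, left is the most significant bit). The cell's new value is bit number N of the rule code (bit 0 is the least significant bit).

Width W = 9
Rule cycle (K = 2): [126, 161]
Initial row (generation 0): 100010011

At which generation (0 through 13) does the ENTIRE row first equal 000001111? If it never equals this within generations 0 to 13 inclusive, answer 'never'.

Gen 0: 100010011
Gen 1 (rule 126): 110111111
Gen 2 (rule 161): 001011110
Gen 3 (rule 126): 011110011
Gen 4 (rule 161): 001100000
Gen 5 (rule 126): 011110000
Gen 6 (rule 161): 001100111
Gen 7 (rule 126): 011111101
Gen 8 (rule 161): 001111010
Gen 9 (rule 126): 011001111
Gen 10 (rule 161): 000000110
Gen 11 (rule 126): 000001111
Gen 12 (rule 161): 111100110
Gen 13 (rule 126): 100111111

Answer: 11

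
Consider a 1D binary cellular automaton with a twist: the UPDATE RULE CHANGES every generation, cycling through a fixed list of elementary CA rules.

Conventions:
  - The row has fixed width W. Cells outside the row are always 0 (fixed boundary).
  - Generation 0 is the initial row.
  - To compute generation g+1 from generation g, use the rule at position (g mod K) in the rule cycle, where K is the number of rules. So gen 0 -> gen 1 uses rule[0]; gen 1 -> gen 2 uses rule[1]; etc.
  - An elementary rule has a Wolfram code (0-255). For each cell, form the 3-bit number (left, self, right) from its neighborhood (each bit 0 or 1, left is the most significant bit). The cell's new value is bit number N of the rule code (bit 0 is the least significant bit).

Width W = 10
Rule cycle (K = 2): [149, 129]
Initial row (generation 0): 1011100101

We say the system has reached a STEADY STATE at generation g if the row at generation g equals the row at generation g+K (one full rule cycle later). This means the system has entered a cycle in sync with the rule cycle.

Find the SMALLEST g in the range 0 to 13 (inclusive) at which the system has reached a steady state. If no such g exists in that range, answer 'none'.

Gen 0: 1011100101
Gen 1 (rule 149): 1001010101
Gen 2 (rule 129): 0000000000
Gen 3 (rule 149): 1111111111
Gen 4 (rule 129): 0111111110
Gen 5 (rule 149): 0011111101
Gen 6 (rule 129): 1001111000
Gen 7 (rule 149): 1100110111
Gen 8 (rule 129): 0000000010
Gen 9 (rule 149): 1111111011
Gen 10 (rule 129): 0111110000
Gen 11 (rule 149): 0011101111
Gen 12 (rule 129): 1001000110
Gen 13 (rule 149): 1101110001
Gen 14 (rule 129): 0000100100
Gen 15 (rule 149): 1110110111

Answer: none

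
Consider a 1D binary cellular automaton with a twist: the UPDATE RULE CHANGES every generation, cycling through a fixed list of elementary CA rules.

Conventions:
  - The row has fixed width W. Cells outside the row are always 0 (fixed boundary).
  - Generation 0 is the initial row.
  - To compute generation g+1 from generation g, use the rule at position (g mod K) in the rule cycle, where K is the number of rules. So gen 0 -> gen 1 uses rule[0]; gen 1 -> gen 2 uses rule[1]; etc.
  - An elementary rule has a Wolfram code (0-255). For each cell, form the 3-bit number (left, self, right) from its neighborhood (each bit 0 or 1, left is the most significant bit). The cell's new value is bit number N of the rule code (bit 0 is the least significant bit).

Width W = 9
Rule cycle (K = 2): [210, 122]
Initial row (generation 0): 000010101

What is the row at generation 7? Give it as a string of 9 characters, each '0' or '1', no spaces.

Gen 0: 000010101
Gen 1 (rule 210): 000100000
Gen 2 (rule 122): 001010000
Gen 3 (rule 210): 010001000
Gen 4 (rule 122): 101010100
Gen 5 (rule 210): 000000010
Gen 6 (rule 122): 000000101
Gen 7 (rule 210): 000001000

Answer: 000001000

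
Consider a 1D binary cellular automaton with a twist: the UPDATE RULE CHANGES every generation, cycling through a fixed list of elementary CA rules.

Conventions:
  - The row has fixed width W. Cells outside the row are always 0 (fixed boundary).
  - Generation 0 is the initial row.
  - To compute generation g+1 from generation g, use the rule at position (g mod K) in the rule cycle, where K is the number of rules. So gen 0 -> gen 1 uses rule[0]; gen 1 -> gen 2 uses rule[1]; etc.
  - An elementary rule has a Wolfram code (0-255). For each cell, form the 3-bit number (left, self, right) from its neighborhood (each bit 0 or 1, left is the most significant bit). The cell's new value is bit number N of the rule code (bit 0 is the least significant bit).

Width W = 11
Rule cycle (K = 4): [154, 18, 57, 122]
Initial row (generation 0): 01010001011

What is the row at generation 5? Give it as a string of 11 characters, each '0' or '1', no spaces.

Answer: 10011100000

Derivation:
Gen 0: 01010001011
Gen 1 (rule 154): 10001010010
Gen 2 (rule 18): 01010001101
Gen 3 (rule 57): 00101101010
Gen 4 (rule 122): 01011110101
Gen 5 (rule 154): 10011100000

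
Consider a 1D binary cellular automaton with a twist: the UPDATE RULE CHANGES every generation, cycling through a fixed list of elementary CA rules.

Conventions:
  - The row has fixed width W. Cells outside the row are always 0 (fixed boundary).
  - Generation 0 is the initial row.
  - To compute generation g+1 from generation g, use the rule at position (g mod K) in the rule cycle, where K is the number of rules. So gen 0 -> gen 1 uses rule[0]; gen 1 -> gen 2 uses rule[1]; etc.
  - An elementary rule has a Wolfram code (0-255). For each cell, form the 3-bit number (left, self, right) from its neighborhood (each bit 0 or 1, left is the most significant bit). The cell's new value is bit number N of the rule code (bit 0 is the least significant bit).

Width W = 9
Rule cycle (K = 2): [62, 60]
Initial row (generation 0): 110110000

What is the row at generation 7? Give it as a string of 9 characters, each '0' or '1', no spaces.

Answer: 100100011

Derivation:
Gen 0: 110110000
Gen 1 (rule 62): 101101000
Gen 2 (rule 60): 111011100
Gen 3 (rule 62): 100110010
Gen 4 (rule 60): 110101011
Gen 5 (rule 62): 101111110
Gen 6 (rule 60): 111000001
Gen 7 (rule 62): 100100011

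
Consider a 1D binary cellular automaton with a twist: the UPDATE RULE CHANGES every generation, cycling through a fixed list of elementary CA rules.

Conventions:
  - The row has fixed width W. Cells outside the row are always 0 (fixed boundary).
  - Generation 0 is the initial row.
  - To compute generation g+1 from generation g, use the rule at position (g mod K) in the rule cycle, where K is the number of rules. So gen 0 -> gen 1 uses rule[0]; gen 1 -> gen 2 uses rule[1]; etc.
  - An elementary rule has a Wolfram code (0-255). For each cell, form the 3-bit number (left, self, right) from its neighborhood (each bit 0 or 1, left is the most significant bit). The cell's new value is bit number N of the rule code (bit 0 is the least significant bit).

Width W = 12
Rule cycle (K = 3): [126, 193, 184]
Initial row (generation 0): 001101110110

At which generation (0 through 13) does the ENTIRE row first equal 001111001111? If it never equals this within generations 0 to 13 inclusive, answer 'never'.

Gen 0: 001101110110
Gen 1 (rule 126): 011111011111
Gen 2 (rule 193): 001111001111
Gen 3 (rule 184): 001110101110
Gen 4 (rule 126): 011011111011
Gen 5 (rule 193): 001001111001
Gen 6 (rule 184): 000101110100
Gen 7 (rule 126): 001111011110
Gen 8 (rule 193): 100111001110
Gen 9 (rule 184): 010110101101
Gen 10 (rule 126): 111111111111
Gen 11 (rule 193): 011111111111
Gen 12 (rule 184): 011111111110
Gen 13 (rule 126): 110000000011

Answer: 2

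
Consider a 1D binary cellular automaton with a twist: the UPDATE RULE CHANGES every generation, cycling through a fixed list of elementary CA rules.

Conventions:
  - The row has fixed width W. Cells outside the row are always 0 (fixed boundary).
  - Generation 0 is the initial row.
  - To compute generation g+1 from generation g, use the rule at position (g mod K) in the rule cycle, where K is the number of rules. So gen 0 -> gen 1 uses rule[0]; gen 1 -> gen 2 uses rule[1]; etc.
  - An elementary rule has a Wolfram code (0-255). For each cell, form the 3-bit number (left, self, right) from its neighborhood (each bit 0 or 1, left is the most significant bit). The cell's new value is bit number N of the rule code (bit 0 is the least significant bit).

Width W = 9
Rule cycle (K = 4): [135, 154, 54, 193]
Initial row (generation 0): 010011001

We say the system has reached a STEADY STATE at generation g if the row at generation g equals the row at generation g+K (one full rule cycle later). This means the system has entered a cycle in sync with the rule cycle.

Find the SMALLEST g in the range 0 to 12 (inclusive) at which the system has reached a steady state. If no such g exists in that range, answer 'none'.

Gen 0: 010011001
Gen 1 (rule 135): 110100011
Gen 2 (rule 154): 100010110
Gen 3 (rule 54): 110111001
Gen 4 (rule 193): 010011000
Gen 5 (rule 135): 110100011
Gen 6 (rule 154): 100010110
Gen 7 (rule 54): 110111001
Gen 8 (rule 193): 010011000
Gen 9 (rule 135): 110100011
Gen 10 (rule 154): 100010110
Gen 11 (rule 54): 110111001
Gen 12 (rule 193): 010011000
Gen 13 (rule 135): 110100011
Gen 14 (rule 154): 100010110
Gen 15 (rule 54): 110111001
Gen 16 (rule 193): 010011000

Answer: 1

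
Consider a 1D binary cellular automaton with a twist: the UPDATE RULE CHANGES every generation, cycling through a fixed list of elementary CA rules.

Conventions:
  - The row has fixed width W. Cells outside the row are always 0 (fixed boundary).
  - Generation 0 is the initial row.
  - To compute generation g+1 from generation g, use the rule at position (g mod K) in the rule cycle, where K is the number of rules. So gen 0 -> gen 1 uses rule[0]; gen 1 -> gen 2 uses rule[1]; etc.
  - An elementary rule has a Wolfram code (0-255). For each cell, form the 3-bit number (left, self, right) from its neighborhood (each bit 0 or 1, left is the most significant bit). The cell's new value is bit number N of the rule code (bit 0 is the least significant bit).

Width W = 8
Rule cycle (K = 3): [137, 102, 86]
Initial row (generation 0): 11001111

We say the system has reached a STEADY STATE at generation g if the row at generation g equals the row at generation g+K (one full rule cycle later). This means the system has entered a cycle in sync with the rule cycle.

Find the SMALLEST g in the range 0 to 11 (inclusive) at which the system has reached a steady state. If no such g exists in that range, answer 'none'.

Gen 0: 11001111
Gen 1 (rule 137): 10001110
Gen 2 (rule 102): 10010010
Gen 3 (rule 86): 11111111
Gen 4 (rule 137): 11111110
Gen 5 (rule 102): 00000010
Gen 6 (rule 86): 00000111
Gen 7 (rule 137): 11110110
Gen 8 (rule 102): 00011010
Gen 9 (rule 86): 00101011
Gen 10 (rule 137): 10000010
Gen 11 (rule 102): 10000110
Gen 12 (rule 86): 11001011
Gen 13 (rule 137): 10000010
Gen 14 (rule 102): 10000110

Answer: 10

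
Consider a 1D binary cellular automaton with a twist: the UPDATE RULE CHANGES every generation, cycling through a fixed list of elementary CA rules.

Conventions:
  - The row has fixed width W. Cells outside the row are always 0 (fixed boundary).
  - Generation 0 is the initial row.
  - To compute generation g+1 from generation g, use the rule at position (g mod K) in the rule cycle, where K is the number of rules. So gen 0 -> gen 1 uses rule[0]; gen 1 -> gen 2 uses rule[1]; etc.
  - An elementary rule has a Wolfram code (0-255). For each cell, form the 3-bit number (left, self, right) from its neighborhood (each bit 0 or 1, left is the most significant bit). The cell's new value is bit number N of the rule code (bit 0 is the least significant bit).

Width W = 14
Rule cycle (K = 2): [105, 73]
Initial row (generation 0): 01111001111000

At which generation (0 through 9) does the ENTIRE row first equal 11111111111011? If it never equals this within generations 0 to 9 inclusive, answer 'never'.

Gen 0: 01111001111000
Gen 1 (rule 105): 01001001001011
Gen 2 (rule 73): 00000000000011
Gen 3 (rule 105): 11111111111011
Gen 4 (rule 73): 10000000001011
Gen 5 (rule 105): 00111111100111
Gen 6 (rule 73): 10100000100101
Gen 7 (rule 105): 01001110000010
Gen 8 (rule 73): 00001010111000
Gen 9 (rule 105): 11100101101011

Answer: 3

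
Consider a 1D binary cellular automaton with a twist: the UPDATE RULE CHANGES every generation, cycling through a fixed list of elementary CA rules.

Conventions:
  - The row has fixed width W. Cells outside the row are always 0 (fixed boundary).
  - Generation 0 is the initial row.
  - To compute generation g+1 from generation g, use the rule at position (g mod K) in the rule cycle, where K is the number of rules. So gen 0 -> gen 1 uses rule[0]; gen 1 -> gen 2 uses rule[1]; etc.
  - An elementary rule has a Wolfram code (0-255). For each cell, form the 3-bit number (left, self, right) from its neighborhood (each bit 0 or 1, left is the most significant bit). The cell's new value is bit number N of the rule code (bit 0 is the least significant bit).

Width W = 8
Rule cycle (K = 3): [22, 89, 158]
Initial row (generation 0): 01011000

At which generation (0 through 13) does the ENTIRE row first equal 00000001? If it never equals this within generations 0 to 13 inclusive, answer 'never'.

Gen 0: 01011000
Gen 1 (rule 22): 11000100
Gen 2 (rule 89): 11110011
Gen 3 (rule 158): 11101110
Gen 4 (rule 22): 00000001
Gen 5 (rule 89): 11111100
Gen 6 (rule 158): 11111010
Gen 7 (rule 22): 00000011
Gen 8 (rule 89): 11111011
Gen 9 (rule 158): 11110010
Gen 10 (rule 22): 00001111
Gen 11 (rule 89): 11101001
Gen 12 (rule 158): 11001111
Gen 13 (rule 22): 00110000

Answer: 4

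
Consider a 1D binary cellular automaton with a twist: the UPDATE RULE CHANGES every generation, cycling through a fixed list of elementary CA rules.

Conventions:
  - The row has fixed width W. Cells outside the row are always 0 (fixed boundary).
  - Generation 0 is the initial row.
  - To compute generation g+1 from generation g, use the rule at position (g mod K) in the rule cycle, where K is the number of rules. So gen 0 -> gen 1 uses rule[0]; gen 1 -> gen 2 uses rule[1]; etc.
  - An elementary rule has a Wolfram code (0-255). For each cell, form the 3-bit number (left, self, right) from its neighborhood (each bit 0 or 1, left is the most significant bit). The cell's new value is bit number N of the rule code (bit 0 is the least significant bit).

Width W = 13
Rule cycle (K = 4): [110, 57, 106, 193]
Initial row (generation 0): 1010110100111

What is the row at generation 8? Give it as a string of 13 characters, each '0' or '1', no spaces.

Gen 0: 1010110100111
Gen 1 (rule 110): 1111111101101
Gen 2 (rule 57): 1000000011010
Gen 3 (rule 106): 0000000111100
Gen 4 (rule 193): 1111110011101
Gen 5 (rule 110): 1000010110111
Gen 6 (rule 57): 0111001101100
Gen 7 (rule 106): 1101011111100
Gen 8 (rule 193): 0100001111101

Answer: 0100001111101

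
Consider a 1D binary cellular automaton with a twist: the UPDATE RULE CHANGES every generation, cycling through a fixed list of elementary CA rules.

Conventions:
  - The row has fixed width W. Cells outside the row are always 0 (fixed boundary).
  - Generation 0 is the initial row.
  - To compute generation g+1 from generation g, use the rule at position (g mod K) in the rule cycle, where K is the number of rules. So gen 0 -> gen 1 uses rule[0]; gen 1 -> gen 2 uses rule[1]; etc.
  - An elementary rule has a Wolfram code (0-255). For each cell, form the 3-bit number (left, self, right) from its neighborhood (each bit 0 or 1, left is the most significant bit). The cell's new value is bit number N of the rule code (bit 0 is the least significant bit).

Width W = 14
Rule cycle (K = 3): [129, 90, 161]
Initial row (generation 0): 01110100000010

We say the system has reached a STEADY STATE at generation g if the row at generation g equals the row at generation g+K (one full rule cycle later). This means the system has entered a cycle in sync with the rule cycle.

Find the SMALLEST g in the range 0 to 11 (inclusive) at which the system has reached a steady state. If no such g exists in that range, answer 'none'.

Gen 0: 01110100000010
Gen 1 (rule 129): 00100001111000
Gen 2 (rule 90): 01010011001100
Gen 3 (rule 161): 00100000000001
Gen 4 (rule 129): 10001111111100
Gen 5 (rule 90): 01011000000110
Gen 6 (rule 161): 00100011110000
Gen 7 (rule 129): 10001001100111
Gen 8 (rule 90): 01010111111101
Gen 9 (rule 161): 00101011111010
Gen 10 (rule 129): 10000001110000
Gen 11 (rule 90): 01000011011000
Gen 12 (rule 161): 00011000100011
Gen 13 (rule 129): 11000010001000
Gen 14 (rule 90): 11100101010100

Answer: none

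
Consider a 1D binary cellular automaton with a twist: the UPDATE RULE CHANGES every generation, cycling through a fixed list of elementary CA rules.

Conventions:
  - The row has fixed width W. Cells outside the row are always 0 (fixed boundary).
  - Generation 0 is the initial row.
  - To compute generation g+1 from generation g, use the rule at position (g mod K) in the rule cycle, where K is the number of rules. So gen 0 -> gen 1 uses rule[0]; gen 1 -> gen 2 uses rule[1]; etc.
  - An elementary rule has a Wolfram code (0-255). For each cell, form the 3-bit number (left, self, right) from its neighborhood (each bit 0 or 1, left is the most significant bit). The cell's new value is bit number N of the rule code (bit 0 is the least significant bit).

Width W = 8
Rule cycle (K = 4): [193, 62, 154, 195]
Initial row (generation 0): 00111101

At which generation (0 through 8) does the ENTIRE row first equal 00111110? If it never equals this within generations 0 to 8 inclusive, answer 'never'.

Answer: never

Derivation:
Gen 0: 00111101
Gen 1 (rule 193): 10011100
Gen 2 (rule 62): 11110010
Gen 3 (rule 154): 11101101
Gen 4 (rule 195): 01100100
Gen 5 (rule 193): 00100001
Gen 6 (rule 62): 01110011
Gen 7 (rule 154): 11101110
Gen 8 (rule 195): 01100110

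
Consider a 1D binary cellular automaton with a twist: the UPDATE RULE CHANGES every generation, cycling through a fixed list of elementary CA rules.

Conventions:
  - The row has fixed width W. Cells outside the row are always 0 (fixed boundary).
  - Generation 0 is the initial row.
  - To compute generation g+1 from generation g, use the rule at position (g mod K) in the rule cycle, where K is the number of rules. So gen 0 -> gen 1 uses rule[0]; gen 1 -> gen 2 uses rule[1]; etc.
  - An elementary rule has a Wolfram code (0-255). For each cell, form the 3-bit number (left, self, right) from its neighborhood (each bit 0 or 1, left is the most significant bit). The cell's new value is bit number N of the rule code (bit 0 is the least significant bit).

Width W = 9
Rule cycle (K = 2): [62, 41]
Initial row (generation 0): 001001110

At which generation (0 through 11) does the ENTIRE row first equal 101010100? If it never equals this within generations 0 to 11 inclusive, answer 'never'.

Gen 0: 001001110
Gen 1 (rule 62): 011111001
Gen 2 (rule 41): 010000000
Gen 3 (rule 62): 111000000
Gen 4 (rule 41): 100011111
Gen 5 (rule 62): 110110000
Gen 6 (rule 41): 101100111
Gen 7 (rule 62): 111011100
Gen 8 (rule 41): 100110001
Gen 9 (rule 62): 111101011
Gen 10 (rule 41): 100010110
Gen 11 (rule 62): 110111101

Answer: never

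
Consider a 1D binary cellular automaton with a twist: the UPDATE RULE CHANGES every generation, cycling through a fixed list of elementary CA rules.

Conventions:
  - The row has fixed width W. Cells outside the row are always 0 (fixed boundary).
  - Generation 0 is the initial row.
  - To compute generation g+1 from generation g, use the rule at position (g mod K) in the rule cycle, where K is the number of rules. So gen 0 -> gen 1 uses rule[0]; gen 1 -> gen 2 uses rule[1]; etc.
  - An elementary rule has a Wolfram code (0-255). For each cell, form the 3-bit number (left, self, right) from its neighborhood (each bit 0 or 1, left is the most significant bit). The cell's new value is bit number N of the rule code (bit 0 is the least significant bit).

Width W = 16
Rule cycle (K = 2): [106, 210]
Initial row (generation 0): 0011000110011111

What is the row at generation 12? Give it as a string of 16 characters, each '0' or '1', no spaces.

Answer: 1011100011011111

Derivation:
Gen 0: 0011000110011111
Gen 1 (rule 106): 0111001110110001
Gen 2 (rule 210): 1011110110011010
Gen 3 (rule 106): 0110011110111100
Gen 4 (rule 210): 1011101110011110
Gen 5 (rule 106): 0110111010110010
Gen 6 (rule 210): 1010011000011101
Gen 7 (rule 106): 0100111000110110
Gen 8 (rule 210): 1011011101010011
Gen 9 (rule 106): 0111110110100111
Gen 10 (rule 210): 1011110010011011
Gen 11 (rule 106): 0110010100111111
Gen 12 (rule 210): 1011100011011111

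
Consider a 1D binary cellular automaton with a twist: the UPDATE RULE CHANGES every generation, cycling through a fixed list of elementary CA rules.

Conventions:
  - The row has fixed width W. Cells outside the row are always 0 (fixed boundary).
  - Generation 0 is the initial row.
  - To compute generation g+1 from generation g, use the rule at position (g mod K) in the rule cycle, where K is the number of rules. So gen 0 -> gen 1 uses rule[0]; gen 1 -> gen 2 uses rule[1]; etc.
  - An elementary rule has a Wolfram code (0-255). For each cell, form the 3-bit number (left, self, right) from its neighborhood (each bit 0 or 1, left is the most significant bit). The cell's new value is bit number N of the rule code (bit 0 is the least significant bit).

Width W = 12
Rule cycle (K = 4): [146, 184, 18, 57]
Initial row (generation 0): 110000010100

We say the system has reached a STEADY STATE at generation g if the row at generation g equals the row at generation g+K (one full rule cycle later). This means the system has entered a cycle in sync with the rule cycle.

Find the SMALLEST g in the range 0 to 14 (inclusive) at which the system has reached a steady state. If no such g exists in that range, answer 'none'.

Answer: 11

Derivation:
Gen 0: 110000010100
Gen 1 (rule 146): 001000100010
Gen 2 (rule 184): 000100010001
Gen 3 (rule 18): 001010101010
Gen 4 (rule 57): 100101010101
Gen 5 (rule 146): 011000000000
Gen 6 (rule 184): 010100000000
Gen 7 (rule 18): 100010000000
Gen 8 (rule 57): 011001111111
Gen 9 (rule 146): 100110111110
Gen 10 (rule 184): 010101111101
Gen 11 (rule 18): 100000000000
Gen 12 (rule 57): 011111111111
Gen 13 (rule 146): 101111111110
Gen 14 (rule 184): 011111111101
Gen 15 (rule 18): 100000000000
Gen 16 (rule 57): 011111111111
Gen 17 (rule 146): 101111111110
Gen 18 (rule 184): 011111111101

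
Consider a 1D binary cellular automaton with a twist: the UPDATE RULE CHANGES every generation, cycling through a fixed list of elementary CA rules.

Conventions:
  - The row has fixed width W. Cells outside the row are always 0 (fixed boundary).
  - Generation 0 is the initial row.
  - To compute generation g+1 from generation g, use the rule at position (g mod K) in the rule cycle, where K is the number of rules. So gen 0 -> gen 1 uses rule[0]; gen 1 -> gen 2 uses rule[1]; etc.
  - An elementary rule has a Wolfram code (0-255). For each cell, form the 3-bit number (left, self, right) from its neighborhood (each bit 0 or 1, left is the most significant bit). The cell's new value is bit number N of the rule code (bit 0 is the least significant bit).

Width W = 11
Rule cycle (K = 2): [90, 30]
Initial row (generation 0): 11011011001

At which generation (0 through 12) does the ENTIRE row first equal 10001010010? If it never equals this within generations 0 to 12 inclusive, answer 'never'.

Answer: never

Derivation:
Gen 0: 11011011001
Gen 1 (rule 90): 11011011110
Gen 2 (rule 30): 10010010001
Gen 3 (rule 90): 01101101010
Gen 4 (rule 30): 11001001011
Gen 5 (rule 90): 11110110011
Gen 6 (rule 30): 10000101110
Gen 7 (rule 90): 01001001011
Gen 8 (rule 30): 11111111010
Gen 9 (rule 90): 10000001001
Gen 10 (rule 30): 11000011111
Gen 11 (rule 90): 11100110001
Gen 12 (rule 30): 10011101011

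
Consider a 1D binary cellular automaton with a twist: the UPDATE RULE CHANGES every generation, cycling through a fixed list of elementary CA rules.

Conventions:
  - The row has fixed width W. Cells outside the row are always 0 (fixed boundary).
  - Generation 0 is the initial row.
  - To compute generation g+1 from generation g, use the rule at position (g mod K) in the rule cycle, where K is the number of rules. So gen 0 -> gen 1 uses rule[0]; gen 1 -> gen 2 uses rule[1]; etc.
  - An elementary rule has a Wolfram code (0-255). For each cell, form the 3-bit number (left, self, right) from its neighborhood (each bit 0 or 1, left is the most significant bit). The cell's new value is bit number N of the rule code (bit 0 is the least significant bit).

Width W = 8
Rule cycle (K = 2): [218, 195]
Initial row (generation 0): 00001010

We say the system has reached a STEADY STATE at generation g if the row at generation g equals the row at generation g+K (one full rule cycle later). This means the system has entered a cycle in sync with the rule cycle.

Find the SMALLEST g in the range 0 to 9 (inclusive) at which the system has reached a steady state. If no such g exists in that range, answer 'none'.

Answer: 3

Derivation:
Gen 0: 00001010
Gen 1 (rule 218): 00010001
Gen 2 (rule 195): 11100110
Gen 3 (rule 218): 11111111
Gen 4 (rule 195): 01111111
Gen 5 (rule 218): 11111111
Gen 6 (rule 195): 01111111
Gen 7 (rule 218): 11111111
Gen 8 (rule 195): 01111111
Gen 9 (rule 218): 11111111
Gen 10 (rule 195): 01111111
Gen 11 (rule 218): 11111111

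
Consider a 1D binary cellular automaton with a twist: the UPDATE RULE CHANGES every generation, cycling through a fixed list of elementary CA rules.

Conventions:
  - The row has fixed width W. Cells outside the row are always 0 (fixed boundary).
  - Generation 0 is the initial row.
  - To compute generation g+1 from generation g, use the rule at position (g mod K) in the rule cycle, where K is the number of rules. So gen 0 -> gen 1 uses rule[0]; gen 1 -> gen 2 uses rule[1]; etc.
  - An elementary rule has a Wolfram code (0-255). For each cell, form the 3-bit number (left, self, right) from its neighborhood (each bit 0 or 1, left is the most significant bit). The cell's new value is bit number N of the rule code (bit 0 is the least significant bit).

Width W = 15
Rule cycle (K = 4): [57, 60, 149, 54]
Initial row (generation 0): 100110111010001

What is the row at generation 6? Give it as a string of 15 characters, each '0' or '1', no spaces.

Answer: 001011100000010

Derivation:
Gen 0: 100110111010001
Gen 1 (rule 57): 010101100101100
Gen 2 (rule 60): 011111010111010
Gen 3 (rule 149): 001110010010011
Gen 4 (rule 54): 010001111111100
Gen 5 (rule 57): 001101000000011
Gen 6 (rule 60): 001011100000010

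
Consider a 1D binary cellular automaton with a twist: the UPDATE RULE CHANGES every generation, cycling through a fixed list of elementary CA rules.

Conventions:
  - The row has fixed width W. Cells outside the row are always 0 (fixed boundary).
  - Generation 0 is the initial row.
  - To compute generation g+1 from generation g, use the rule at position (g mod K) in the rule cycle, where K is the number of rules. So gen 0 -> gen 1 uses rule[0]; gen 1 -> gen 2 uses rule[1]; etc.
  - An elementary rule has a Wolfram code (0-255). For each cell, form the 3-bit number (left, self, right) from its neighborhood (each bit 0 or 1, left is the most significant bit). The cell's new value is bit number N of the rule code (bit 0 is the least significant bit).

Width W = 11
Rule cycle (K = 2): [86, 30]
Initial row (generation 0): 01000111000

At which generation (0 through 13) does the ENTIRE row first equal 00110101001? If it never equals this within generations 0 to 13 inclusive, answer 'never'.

Gen 0: 01000111000
Gen 1 (rule 86): 11101001100
Gen 2 (rule 30): 10001111010
Gen 3 (rule 86): 11010001011
Gen 4 (rule 30): 10011011010
Gen 5 (rule 86): 11101001011
Gen 6 (rule 30): 10001111010
Gen 7 (rule 86): 11010001011
Gen 8 (rule 30): 10011011010
Gen 9 (rule 86): 11101001011
Gen 10 (rule 30): 10001111010
Gen 11 (rule 86): 11010001011
Gen 12 (rule 30): 10011011010
Gen 13 (rule 86): 11101001011

Answer: never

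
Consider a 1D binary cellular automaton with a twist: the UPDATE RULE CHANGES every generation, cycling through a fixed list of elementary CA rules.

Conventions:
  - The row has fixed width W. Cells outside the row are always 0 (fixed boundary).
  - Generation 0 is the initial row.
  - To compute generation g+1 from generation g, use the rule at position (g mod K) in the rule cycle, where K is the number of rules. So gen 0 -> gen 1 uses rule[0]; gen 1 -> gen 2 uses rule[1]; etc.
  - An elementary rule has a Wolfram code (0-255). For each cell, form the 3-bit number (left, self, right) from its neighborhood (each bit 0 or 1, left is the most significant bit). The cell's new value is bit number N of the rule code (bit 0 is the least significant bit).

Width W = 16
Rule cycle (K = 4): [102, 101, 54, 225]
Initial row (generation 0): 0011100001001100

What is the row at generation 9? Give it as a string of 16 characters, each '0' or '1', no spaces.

Gen 0: 0011100001001100
Gen 1 (rule 102): 0100100011010100
Gen 2 (rule 101): 0100101001111101
Gen 3 (rule 54): 1111111110000011
Gen 4 (rule 225): 0111111110111001
Gen 5 (rule 102): 1000000011001011
Gen 6 (rule 101): 1011111001001101
Gen 7 (rule 54): 1100000111110011
Gen 8 (rule 225): 0101110011110001
Gen 9 (rule 102): 1110010100010011

Answer: 1110010100010011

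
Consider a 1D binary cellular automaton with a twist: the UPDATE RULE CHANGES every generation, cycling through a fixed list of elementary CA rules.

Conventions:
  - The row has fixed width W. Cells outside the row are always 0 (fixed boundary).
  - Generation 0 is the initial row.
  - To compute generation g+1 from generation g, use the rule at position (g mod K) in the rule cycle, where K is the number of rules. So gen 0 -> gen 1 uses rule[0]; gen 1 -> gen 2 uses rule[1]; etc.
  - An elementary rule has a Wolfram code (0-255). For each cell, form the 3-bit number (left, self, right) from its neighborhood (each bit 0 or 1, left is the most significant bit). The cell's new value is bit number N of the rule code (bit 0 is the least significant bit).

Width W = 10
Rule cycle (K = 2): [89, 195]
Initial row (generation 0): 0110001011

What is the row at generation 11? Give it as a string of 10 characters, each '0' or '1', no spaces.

Gen 0: 0110001011
Gen 1 (rule 89): 0111100011
Gen 2 (rule 195): 1011101101
Gen 3 (rule 89): 0010101100
Gen 4 (rule 195): 1100000101
Gen 5 (rule 89): 1111110000
Gen 6 (rule 195): 0111110111
Gen 7 (rule 89): 0100010101
Gen 8 (rule 195): 1001100000
Gen 9 (rule 89): 0101111111
Gen 10 (rule 195): 1000111111
Gen 11 (rule 89): 0110100001

Answer: 0110100001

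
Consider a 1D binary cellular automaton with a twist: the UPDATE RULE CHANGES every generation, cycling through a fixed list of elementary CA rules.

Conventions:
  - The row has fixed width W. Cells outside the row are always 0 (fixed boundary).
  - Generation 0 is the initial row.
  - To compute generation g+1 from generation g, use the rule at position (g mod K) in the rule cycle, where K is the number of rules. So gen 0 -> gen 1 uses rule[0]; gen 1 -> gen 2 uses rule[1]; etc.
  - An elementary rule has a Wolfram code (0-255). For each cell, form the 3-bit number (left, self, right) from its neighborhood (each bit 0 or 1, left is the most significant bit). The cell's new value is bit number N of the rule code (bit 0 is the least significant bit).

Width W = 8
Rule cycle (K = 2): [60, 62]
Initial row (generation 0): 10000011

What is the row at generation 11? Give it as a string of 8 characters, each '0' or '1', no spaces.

Answer: 11101110

Derivation:
Gen 0: 10000011
Gen 1 (rule 60): 11000010
Gen 2 (rule 62): 10100111
Gen 3 (rule 60): 11110100
Gen 4 (rule 62): 10001110
Gen 5 (rule 60): 11001001
Gen 6 (rule 62): 10111111
Gen 7 (rule 60): 11100000
Gen 8 (rule 62): 10010000
Gen 9 (rule 60): 11011000
Gen 10 (rule 62): 10110100
Gen 11 (rule 60): 11101110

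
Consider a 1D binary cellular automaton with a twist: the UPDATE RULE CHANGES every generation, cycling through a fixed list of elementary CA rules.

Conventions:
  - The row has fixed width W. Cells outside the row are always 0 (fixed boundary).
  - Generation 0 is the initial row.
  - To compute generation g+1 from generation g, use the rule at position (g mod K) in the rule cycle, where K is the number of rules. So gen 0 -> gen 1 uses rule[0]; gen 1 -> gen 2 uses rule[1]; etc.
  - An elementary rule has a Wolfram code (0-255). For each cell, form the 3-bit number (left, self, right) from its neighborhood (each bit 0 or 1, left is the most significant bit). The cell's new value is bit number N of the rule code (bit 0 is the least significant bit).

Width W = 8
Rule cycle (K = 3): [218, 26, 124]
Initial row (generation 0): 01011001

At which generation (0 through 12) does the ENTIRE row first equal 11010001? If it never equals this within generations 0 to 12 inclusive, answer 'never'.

Answer: never

Derivation:
Gen 0: 01011001
Gen 1 (rule 218): 10011110
Gen 2 (rule 26): 01110001
Gen 3 (rule 124): 01011001
Gen 4 (rule 218): 10011110
Gen 5 (rule 26): 01110001
Gen 6 (rule 124): 01011001
Gen 7 (rule 218): 10011110
Gen 8 (rule 26): 01110001
Gen 9 (rule 124): 01011001
Gen 10 (rule 218): 10011110
Gen 11 (rule 26): 01110001
Gen 12 (rule 124): 01011001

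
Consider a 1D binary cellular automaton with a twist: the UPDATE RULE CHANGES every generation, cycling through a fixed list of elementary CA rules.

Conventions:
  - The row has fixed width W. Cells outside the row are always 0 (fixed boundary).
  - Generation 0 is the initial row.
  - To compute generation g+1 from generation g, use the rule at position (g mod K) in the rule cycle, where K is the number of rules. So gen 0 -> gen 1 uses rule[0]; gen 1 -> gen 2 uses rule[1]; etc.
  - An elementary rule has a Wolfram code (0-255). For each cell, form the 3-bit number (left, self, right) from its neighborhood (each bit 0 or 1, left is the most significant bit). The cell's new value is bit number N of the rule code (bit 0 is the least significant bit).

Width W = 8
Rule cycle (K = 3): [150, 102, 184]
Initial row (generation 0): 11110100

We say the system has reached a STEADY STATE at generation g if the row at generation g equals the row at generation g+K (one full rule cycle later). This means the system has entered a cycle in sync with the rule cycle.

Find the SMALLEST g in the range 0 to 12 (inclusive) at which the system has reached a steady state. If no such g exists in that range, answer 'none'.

Gen 0: 11110100
Gen 1 (rule 150): 01100110
Gen 2 (rule 102): 10101010
Gen 3 (rule 184): 01010101
Gen 4 (rule 150): 11010101
Gen 5 (rule 102): 01111111
Gen 6 (rule 184): 01111110
Gen 7 (rule 150): 10111101
Gen 8 (rule 102): 11000111
Gen 9 (rule 184): 10100110
Gen 10 (rule 150): 10111001
Gen 11 (rule 102): 11001011
Gen 12 (rule 184): 10100110
Gen 13 (rule 150): 10111001
Gen 14 (rule 102): 11001011
Gen 15 (rule 184): 10100110

Answer: 9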